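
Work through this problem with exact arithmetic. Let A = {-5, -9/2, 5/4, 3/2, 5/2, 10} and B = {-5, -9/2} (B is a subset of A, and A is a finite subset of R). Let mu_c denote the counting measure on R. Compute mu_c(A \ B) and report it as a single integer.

Counting measure assigns mu_c(E) = |E| (number of elements) when E is finite. For B subset A, A \ B is the set of elements of A not in B, so |A \ B| = |A| - |B|.
|A| = 6, |B| = 2, so mu_c(A \ B) = 6 - 2 = 4.

4


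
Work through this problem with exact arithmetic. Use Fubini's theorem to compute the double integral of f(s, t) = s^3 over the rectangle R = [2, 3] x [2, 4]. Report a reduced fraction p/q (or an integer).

f(s, t) is a tensor product of a function of s and a function of t, and both factors are bounded continuous (hence Lebesgue integrable) on the rectangle, so Fubini's theorem applies:
  integral_R f d(m x m) = (integral_a1^b1 s^3 ds) * (integral_a2^b2 1 dt).
Inner integral in s: integral_{2}^{3} s^3 ds = (3^4 - 2^4)/4
  = 65/4.
Inner integral in t: integral_{2}^{4} 1 dt = (4^1 - 2^1)/1
  = 2.
Product: (65/4) * (2) = 65/2.

65/2


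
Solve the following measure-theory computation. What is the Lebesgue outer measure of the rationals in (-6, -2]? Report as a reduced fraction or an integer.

Q cap (-6, -2] is countable; list its elements as q_1, q_2, ... . Fix eps > 0 and cover the k-th point by an interval of length eps * 2^(-k). The cover has total length eps * sum_{k>=1} 2^(-k) = eps, so by definition of outer measure m*(Q cap (-6, -2]) <= eps. Since eps was arbitrary and m* >= 0, the outer measure is 0.

0


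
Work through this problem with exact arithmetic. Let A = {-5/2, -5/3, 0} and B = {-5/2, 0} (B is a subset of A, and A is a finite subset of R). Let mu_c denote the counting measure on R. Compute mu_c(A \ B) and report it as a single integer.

Counting measure assigns mu_c(E) = |E| (number of elements) when E is finite. For B subset A, A \ B is the set of elements of A not in B, so |A \ B| = |A| - |B|.
|A| = 3, |B| = 2, so mu_c(A \ B) = 3 - 2 = 1.

1


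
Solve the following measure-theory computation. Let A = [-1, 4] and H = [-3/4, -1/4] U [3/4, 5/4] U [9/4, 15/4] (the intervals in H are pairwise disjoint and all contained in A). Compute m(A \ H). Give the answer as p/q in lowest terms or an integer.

The ambient interval has length m(A) = 4 - (-1) = 5.
Since the holes are disjoint and sit inside A, by finite additivity
  m(H) = sum_i (b_i - a_i), and m(A \ H) = m(A) - m(H).
Computing the hole measures:
  m(H_1) = -1/4 - (-3/4) = 1/2.
  m(H_2) = 5/4 - 3/4 = 1/2.
  m(H_3) = 15/4 - 9/4 = 3/2.
Summed: m(H) = 1/2 + 1/2 + 3/2 = 5/2.
So m(A \ H) = 5 - 5/2 = 5/2.

5/2


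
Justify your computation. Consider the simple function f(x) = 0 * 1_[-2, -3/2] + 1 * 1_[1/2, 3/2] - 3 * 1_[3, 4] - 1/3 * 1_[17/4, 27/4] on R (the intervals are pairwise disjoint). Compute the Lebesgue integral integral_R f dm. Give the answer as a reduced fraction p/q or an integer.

For a simple function f = sum_i c_i * 1_{A_i} with disjoint A_i,
  integral f dm = sum_i c_i * m(A_i).
Lengths of the A_i:
  m(A_1) = -3/2 - (-2) = 1/2.
  m(A_2) = 3/2 - 1/2 = 1.
  m(A_3) = 4 - 3 = 1.
  m(A_4) = 27/4 - 17/4 = 5/2.
Contributions c_i * m(A_i):
  (0) * (1/2) = 0.
  (1) * (1) = 1.
  (-3) * (1) = -3.
  (-1/3) * (5/2) = -5/6.
Total: 0 + 1 - 3 - 5/6 = -17/6.

-17/6


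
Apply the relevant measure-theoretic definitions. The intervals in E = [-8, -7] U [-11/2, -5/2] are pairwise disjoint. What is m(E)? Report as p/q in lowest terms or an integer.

For pairwise disjoint intervals, m(union_i I_i) = sum_i m(I_i),
and m is invariant under swapping open/closed endpoints (single points have measure 0).
So m(E) = sum_i (b_i - a_i).
  I_1 has length -7 - (-8) = 1.
  I_2 has length -5/2 - (-11/2) = 3.
Summing:
  m(E) = 1 + 3 = 4.

4


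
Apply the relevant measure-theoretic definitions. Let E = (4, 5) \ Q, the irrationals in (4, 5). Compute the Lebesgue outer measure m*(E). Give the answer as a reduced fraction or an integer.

The interval I = (4, 5) has m(I) = 5 - 4 = 1 (endpoints are measure-zero, so open/closed/half-open agree). Write I = (I cap Q) u (I \ Q). The rationals in I are countable, so m*(I cap Q) = 0 (cover each rational by intervals whose total length is arbitrarily small). By countable subadditivity m*(I) <= m*(I cap Q) + m*(I \ Q), hence m*(I \ Q) >= m(I) = 1. The reverse inequality m*(I \ Q) <= m*(I) = 1 is trivial since (I \ Q) is a subset of I. Therefore m*(I \ Q) = 1.

1


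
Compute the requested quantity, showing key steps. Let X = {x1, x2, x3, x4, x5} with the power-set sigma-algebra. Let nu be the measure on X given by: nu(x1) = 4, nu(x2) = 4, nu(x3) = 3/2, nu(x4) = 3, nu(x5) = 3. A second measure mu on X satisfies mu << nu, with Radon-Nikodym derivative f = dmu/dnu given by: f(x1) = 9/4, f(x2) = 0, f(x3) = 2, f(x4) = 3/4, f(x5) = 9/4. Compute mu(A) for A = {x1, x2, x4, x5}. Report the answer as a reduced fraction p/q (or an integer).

By the defining property of the Radon-Nikodym derivative, for every measurable set A,
  mu(A) = integral_A f dnu.
Since nu is a discrete measure concentrated on the atoms of X, the integral over A reduces to the sum
  mu(A) = sum_{x in A} f(x) * nu({x}).
Computing each term:
  x1: f(x1) * nu(x1) = 9/4 * 4 = 9.
  x2: f(x2) * nu(x2) = 0 * 4 = 0.
  x4: f(x4) * nu(x4) = 3/4 * 3 = 9/4.
  x5: f(x5) * nu(x5) = 9/4 * 3 = 27/4.
Summing: mu(A) = 9 + 0 + 9/4 + 27/4 = 18.

18


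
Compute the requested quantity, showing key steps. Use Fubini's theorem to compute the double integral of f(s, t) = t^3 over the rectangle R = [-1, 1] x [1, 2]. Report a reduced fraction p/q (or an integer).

f(s, t) is a tensor product of a function of s and a function of t, and both factors are bounded continuous (hence Lebesgue integrable) on the rectangle, so Fubini's theorem applies:
  integral_R f d(m x m) = (integral_a1^b1 1 ds) * (integral_a2^b2 t^3 dt).
Inner integral in s: integral_{-1}^{1} 1 ds = (1^1 - (-1)^1)/1
  = 2.
Inner integral in t: integral_{1}^{2} t^3 dt = (2^4 - 1^4)/4
  = 15/4.
Product: (2) * (15/4) = 15/2.

15/2


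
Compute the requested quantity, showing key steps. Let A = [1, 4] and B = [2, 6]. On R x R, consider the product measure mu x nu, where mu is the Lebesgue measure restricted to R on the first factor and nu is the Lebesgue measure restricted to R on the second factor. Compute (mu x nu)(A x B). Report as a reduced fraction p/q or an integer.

For a measurable rectangle A x B, the product measure satisfies
  (mu x nu)(A x B) = mu(A) * nu(B).
  mu(A) = 3.
  nu(B) = 4.
  (mu x nu)(A x B) = 3 * 4 = 12.

12


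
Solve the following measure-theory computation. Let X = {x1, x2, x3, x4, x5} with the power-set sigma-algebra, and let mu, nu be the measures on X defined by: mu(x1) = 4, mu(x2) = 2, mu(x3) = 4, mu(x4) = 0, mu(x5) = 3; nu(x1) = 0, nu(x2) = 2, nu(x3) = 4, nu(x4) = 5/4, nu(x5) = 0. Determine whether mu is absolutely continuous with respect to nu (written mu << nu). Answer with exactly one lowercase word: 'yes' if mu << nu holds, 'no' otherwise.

mu << nu means: every nu-null measurable set is also mu-null; equivalently, for every atom x, if nu({x}) = 0 then mu({x}) = 0.
Checking each atom:
  x1: nu = 0, mu = 4 > 0 -> violates mu << nu.
  x2: nu = 2 > 0 -> no constraint.
  x3: nu = 4 > 0 -> no constraint.
  x4: nu = 5/4 > 0 -> no constraint.
  x5: nu = 0, mu = 3 > 0 -> violates mu << nu.
The atom(s) x1, x5 violate the condition (nu = 0 but mu > 0). Therefore mu is NOT absolutely continuous w.r.t. nu.

no


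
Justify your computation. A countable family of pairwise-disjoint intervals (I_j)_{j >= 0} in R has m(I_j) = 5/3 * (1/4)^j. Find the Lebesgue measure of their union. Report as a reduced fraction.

By countable additivity of the Lebesgue measure on pairwise disjoint measurable sets,
  m(union_{j >= 0} I_j) = sum_{j >= 0} m(I_j) = sum_{j >= 0} a * r^j,
  with a = 5/3 and r = 1/4.
Since 0 < r = 1/4 < 1, the geometric series converges:
  sum_{j >= 0} a * r^j = a / (1 - r).
  = 5/3 / (1 - 1/4)
  = 5/3 / (3/4)
  = 20/9.

20/9


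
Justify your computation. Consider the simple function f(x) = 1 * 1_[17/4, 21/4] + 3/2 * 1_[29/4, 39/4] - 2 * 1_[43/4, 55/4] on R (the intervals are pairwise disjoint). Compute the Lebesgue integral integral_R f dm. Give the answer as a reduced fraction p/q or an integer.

For a simple function f = sum_i c_i * 1_{A_i} with disjoint A_i,
  integral f dm = sum_i c_i * m(A_i).
Lengths of the A_i:
  m(A_1) = 21/4 - 17/4 = 1.
  m(A_2) = 39/4 - 29/4 = 5/2.
  m(A_3) = 55/4 - 43/4 = 3.
Contributions c_i * m(A_i):
  (1) * (1) = 1.
  (3/2) * (5/2) = 15/4.
  (-2) * (3) = -6.
Total: 1 + 15/4 - 6 = -5/4.

-5/4


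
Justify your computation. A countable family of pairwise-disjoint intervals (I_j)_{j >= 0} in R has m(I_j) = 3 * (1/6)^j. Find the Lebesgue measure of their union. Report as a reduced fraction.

By countable additivity of the Lebesgue measure on pairwise disjoint measurable sets,
  m(union_{j >= 0} I_j) = sum_{j >= 0} m(I_j) = sum_{j >= 0} a * r^j,
  with a = 3 and r = 1/6.
Since 0 < r = 1/6 < 1, the geometric series converges:
  sum_{j >= 0} a * r^j = a / (1 - r).
  = 3 / (1 - 1/6)
  = 3 / (5/6)
  = 18/5.

18/5


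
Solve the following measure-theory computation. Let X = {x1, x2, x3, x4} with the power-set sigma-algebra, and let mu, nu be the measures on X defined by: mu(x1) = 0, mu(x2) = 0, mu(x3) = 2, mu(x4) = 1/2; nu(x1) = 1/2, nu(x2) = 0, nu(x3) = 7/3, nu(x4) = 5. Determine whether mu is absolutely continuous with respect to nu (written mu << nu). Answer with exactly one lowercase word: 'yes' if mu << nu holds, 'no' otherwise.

mu << nu means: every nu-null measurable set is also mu-null; equivalently, for every atom x, if nu({x}) = 0 then mu({x}) = 0.
Checking each atom:
  x1: nu = 1/2 > 0 -> no constraint.
  x2: nu = 0, mu = 0 -> consistent with mu << nu.
  x3: nu = 7/3 > 0 -> no constraint.
  x4: nu = 5 > 0 -> no constraint.
No atom violates the condition. Therefore mu << nu.

yes


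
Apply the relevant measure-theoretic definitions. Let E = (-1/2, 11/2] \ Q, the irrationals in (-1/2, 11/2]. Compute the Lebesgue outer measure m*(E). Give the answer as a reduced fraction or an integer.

The interval I = (-1/2, 11/2] has m(I) = 11/2 - (-1/2) = 6 (endpoints are measure-zero, so open/closed/half-open agree). Write I = (I cap Q) u (I \ Q). The rationals in I are countable, so m*(I cap Q) = 0 (cover each rational by intervals whose total length is arbitrarily small). By countable subadditivity m*(I) <= m*(I cap Q) + m*(I \ Q), hence m*(I \ Q) >= m(I) = 6. The reverse inequality m*(I \ Q) <= m*(I) = 6 is trivial since (I \ Q) is a subset of I. Therefore m*(I \ Q) = 6.

6


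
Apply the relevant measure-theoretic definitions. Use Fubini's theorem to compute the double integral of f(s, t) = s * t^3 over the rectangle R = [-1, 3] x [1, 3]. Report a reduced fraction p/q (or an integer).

f(s, t) is a tensor product of a function of s and a function of t, and both factors are bounded continuous (hence Lebesgue integrable) on the rectangle, so Fubini's theorem applies:
  integral_R f d(m x m) = (integral_a1^b1 s ds) * (integral_a2^b2 t^3 dt).
Inner integral in s: integral_{-1}^{3} s ds = (3^2 - (-1)^2)/2
  = 4.
Inner integral in t: integral_{1}^{3} t^3 dt = (3^4 - 1^4)/4
  = 20.
Product: (4) * (20) = 80.

80


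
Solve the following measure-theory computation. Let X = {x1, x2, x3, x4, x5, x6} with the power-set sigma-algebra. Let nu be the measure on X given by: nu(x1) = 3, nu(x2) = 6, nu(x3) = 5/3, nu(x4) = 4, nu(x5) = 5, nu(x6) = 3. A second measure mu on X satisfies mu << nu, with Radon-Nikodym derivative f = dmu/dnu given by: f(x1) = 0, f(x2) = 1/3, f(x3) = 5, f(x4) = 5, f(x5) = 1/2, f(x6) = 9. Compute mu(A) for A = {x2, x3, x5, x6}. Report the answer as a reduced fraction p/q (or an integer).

By the defining property of the Radon-Nikodym derivative, for every measurable set A,
  mu(A) = integral_A f dnu.
Since nu is a discrete measure concentrated on the atoms of X, the integral over A reduces to the sum
  mu(A) = sum_{x in A} f(x) * nu({x}).
Computing each term:
  x2: f(x2) * nu(x2) = 1/3 * 6 = 2.
  x3: f(x3) * nu(x3) = 5 * 5/3 = 25/3.
  x5: f(x5) * nu(x5) = 1/2 * 5 = 5/2.
  x6: f(x6) * nu(x6) = 9 * 3 = 27.
Summing: mu(A) = 2 + 25/3 + 5/2 + 27 = 239/6.

239/6


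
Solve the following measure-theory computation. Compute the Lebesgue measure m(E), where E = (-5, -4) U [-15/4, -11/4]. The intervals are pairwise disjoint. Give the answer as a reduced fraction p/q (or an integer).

For pairwise disjoint intervals, m(union_i I_i) = sum_i m(I_i),
and m is invariant under swapping open/closed endpoints (single points have measure 0).
So m(E) = sum_i (b_i - a_i).
  I_1 has length -4 - (-5) = 1.
  I_2 has length -11/4 - (-15/4) = 1.
Summing:
  m(E) = 1 + 1 = 2.

2


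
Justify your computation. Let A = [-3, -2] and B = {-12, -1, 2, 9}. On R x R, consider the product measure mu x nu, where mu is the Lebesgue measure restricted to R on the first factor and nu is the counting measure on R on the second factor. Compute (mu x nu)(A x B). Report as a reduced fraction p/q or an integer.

For a measurable rectangle A x B, the product measure satisfies
  (mu x nu)(A x B) = mu(A) * nu(B).
  mu(A) = 1.
  nu(B) = 4.
  (mu x nu)(A x B) = 1 * 4 = 4.

4


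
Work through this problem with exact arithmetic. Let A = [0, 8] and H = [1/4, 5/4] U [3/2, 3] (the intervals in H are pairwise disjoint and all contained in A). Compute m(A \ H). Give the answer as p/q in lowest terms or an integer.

The ambient interval has length m(A) = 8 - 0 = 8.
Since the holes are disjoint and sit inside A, by finite additivity
  m(H) = sum_i (b_i - a_i), and m(A \ H) = m(A) - m(H).
Computing the hole measures:
  m(H_1) = 5/4 - 1/4 = 1.
  m(H_2) = 3 - 3/2 = 3/2.
Summed: m(H) = 1 + 3/2 = 5/2.
So m(A \ H) = 8 - 5/2 = 11/2.

11/2


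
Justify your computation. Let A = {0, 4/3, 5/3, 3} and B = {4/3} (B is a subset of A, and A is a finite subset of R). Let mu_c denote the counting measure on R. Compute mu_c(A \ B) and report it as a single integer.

Counting measure assigns mu_c(E) = |E| (number of elements) when E is finite. For B subset A, A \ B is the set of elements of A not in B, so |A \ B| = |A| - |B|.
|A| = 4, |B| = 1, so mu_c(A \ B) = 4 - 1 = 3.

3


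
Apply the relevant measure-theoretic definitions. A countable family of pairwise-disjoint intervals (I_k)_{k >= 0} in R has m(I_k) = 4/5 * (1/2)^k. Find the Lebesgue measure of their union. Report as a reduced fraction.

By countable additivity of the Lebesgue measure on pairwise disjoint measurable sets,
  m(union_{k >= 0} I_k) = sum_{k >= 0} m(I_k) = sum_{k >= 0} a * r^k,
  with a = 4/5 and r = 1/2.
Since 0 < r = 1/2 < 1, the geometric series converges:
  sum_{k >= 0} a * r^k = a / (1 - r).
  = 4/5 / (1 - 1/2)
  = 4/5 / (1/2)
  = 8/5.

8/5


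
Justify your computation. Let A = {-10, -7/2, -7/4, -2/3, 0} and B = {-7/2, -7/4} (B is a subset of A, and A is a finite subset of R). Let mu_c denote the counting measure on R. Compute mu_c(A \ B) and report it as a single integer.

Counting measure assigns mu_c(E) = |E| (number of elements) when E is finite. For B subset A, A \ B is the set of elements of A not in B, so |A \ B| = |A| - |B|.
|A| = 5, |B| = 2, so mu_c(A \ B) = 5 - 2 = 3.

3


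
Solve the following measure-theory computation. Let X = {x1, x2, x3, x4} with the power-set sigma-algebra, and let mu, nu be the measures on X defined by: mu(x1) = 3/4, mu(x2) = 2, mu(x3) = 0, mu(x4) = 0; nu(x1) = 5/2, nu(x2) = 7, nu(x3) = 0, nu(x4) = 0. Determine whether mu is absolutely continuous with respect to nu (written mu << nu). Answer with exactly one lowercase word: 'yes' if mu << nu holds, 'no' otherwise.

mu << nu means: every nu-null measurable set is also mu-null; equivalently, for every atom x, if nu({x}) = 0 then mu({x}) = 0.
Checking each atom:
  x1: nu = 5/2 > 0 -> no constraint.
  x2: nu = 7 > 0 -> no constraint.
  x3: nu = 0, mu = 0 -> consistent with mu << nu.
  x4: nu = 0, mu = 0 -> consistent with mu << nu.
No atom violates the condition. Therefore mu << nu.

yes


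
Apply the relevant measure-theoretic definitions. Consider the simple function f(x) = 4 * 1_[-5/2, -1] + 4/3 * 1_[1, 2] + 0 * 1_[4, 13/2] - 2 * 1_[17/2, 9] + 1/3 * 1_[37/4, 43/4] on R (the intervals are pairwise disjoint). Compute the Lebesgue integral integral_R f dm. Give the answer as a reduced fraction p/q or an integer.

For a simple function f = sum_i c_i * 1_{A_i} with disjoint A_i,
  integral f dm = sum_i c_i * m(A_i).
Lengths of the A_i:
  m(A_1) = -1 - (-5/2) = 3/2.
  m(A_2) = 2 - 1 = 1.
  m(A_3) = 13/2 - 4 = 5/2.
  m(A_4) = 9 - 17/2 = 1/2.
  m(A_5) = 43/4 - 37/4 = 3/2.
Contributions c_i * m(A_i):
  (4) * (3/2) = 6.
  (4/3) * (1) = 4/3.
  (0) * (5/2) = 0.
  (-2) * (1/2) = -1.
  (1/3) * (3/2) = 1/2.
Total: 6 + 4/3 + 0 - 1 + 1/2 = 41/6.

41/6


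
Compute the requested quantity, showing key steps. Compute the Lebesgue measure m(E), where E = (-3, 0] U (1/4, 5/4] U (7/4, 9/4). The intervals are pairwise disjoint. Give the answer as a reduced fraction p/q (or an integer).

For pairwise disjoint intervals, m(union_i I_i) = sum_i m(I_i),
and m is invariant under swapping open/closed endpoints (single points have measure 0).
So m(E) = sum_i (b_i - a_i).
  I_1 has length 0 - (-3) = 3.
  I_2 has length 5/4 - 1/4 = 1.
  I_3 has length 9/4 - 7/4 = 1/2.
Summing:
  m(E) = 3 + 1 + 1/2 = 9/2.

9/2


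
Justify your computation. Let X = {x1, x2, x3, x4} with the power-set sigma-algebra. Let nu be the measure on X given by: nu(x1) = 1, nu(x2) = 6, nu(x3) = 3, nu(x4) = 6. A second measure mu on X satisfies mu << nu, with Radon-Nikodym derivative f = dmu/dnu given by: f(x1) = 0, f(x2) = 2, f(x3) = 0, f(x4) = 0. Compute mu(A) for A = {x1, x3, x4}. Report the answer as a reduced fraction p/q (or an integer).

By the defining property of the Radon-Nikodym derivative, for every measurable set A,
  mu(A) = integral_A f dnu.
Since nu is a discrete measure concentrated on the atoms of X, the integral over A reduces to the sum
  mu(A) = sum_{x in A} f(x) * nu({x}).
Computing each term:
  x1: f(x1) * nu(x1) = 0 * 1 = 0.
  x3: f(x3) * nu(x3) = 0 * 3 = 0.
  x4: f(x4) * nu(x4) = 0 * 6 = 0.
Summing: mu(A) = 0 + 0 + 0 = 0.

0


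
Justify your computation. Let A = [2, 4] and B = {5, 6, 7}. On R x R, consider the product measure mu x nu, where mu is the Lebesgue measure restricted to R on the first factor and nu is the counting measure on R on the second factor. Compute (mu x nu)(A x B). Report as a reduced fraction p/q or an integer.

For a measurable rectangle A x B, the product measure satisfies
  (mu x nu)(A x B) = mu(A) * nu(B).
  mu(A) = 2.
  nu(B) = 3.
  (mu x nu)(A x B) = 2 * 3 = 6.

6


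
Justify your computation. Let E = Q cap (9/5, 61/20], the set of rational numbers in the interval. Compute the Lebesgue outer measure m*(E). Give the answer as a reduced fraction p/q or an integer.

The set Q cap (9/5, 61/20] is countable (a subset of the countable set Q). Lebesgue outer measure of any countable set is 0: each singleton {q} has m*({q}) = 0, and by countable subadditivity m*(union_k {q_k}) <= sum_k m*({q_k}) = sum_k 0 = 0. The reverse inequality m*(E) >= 0 is automatic. So m*(Q cap (9/5, 61/20]) = 0.

0


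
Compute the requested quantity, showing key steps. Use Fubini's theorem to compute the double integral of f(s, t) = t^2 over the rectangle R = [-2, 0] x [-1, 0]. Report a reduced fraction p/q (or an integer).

f(s, t) is a tensor product of a function of s and a function of t, and both factors are bounded continuous (hence Lebesgue integrable) on the rectangle, so Fubini's theorem applies:
  integral_R f d(m x m) = (integral_a1^b1 1 ds) * (integral_a2^b2 t^2 dt).
Inner integral in s: integral_{-2}^{0} 1 ds = (0^1 - (-2)^1)/1
  = 2.
Inner integral in t: integral_{-1}^{0} t^2 dt = (0^3 - (-1)^3)/3
  = 1/3.
Product: (2) * (1/3) = 2/3.

2/3


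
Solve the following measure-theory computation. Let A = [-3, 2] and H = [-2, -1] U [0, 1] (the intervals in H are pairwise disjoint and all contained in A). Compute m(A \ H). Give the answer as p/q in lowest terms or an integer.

The ambient interval has length m(A) = 2 - (-3) = 5.
Since the holes are disjoint and sit inside A, by finite additivity
  m(H) = sum_i (b_i - a_i), and m(A \ H) = m(A) - m(H).
Computing the hole measures:
  m(H_1) = -1 - (-2) = 1.
  m(H_2) = 1 - 0 = 1.
Summed: m(H) = 1 + 1 = 2.
So m(A \ H) = 5 - 2 = 3.

3


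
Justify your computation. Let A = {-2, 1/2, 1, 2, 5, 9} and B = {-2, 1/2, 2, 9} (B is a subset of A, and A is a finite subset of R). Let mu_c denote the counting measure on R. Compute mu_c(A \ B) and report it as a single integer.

Counting measure assigns mu_c(E) = |E| (number of elements) when E is finite. For B subset A, A \ B is the set of elements of A not in B, so |A \ B| = |A| - |B|.
|A| = 6, |B| = 4, so mu_c(A \ B) = 6 - 4 = 2.

2


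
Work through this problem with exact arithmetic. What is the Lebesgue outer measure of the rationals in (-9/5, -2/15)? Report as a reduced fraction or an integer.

The set Q cap (-9/5, -2/15) is countable (a subset of the countable set Q). Lebesgue outer measure of any countable set is 0: each singleton {q} has m*({q}) = 0, and by countable subadditivity m*(union_k {q_k}) <= sum_k m*({q_k}) = sum_k 0 = 0. The reverse inequality m*(E) >= 0 is automatic. So m*(Q cap (-9/5, -2/15)) = 0.

0


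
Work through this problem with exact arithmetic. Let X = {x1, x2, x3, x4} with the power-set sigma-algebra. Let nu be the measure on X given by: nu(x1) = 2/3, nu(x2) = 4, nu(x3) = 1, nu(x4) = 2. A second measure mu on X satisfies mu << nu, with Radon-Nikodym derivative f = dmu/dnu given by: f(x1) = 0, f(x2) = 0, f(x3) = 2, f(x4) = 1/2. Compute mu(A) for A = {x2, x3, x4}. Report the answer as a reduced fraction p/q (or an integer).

By the defining property of the Radon-Nikodym derivative, for every measurable set A,
  mu(A) = integral_A f dnu.
Since nu is a discrete measure concentrated on the atoms of X, the integral over A reduces to the sum
  mu(A) = sum_{x in A} f(x) * nu({x}).
Computing each term:
  x2: f(x2) * nu(x2) = 0 * 4 = 0.
  x3: f(x3) * nu(x3) = 2 * 1 = 2.
  x4: f(x4) * nu(x4) = 1/2 * 2 = 1.
Summing: mu(A) = 0 + 2 + 1 = 3.

3


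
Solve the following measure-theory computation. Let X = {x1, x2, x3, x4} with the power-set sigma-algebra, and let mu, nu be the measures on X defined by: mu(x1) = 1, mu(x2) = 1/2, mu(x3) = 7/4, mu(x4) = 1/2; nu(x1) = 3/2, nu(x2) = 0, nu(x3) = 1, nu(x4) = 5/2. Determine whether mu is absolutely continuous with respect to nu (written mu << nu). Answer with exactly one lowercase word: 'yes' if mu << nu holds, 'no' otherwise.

mu << nu means: every nu-null measurable set is also mu-null; equivalently, for every atom x, if nu({x}) = 0 then mu({x}) = 0.
Checking each atom:
  x1: nu = 3/2 > 0 -> no constraint.
  x2: nu = 0, mu = 1/2 > 0 -> violates mu << nu.
  x3: nu = 1 > 0 -> no constraint.
  x4: nu = 5/2 > 0 -> no constraint.
The atom(s) x2 violate the condition (nu = 0 but mu > 0). Therefore mu is NOT absolutely continuous w.r.t. nu.

no


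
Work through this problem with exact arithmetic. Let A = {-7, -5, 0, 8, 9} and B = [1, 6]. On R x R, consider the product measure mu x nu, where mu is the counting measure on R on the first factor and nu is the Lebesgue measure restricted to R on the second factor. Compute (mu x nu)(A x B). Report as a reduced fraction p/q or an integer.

For a measurable rectangle A x B, the product measure satisfies
  (mu x nu)(A x B) = mu(A) * nu(B).
  mu(A) = 5.
  nu(B) = 5.
  (mu x nu)(A x B) = 5 * 5 = 25.

25


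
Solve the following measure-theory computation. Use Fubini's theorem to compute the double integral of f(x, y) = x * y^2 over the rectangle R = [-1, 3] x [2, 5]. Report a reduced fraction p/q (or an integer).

f(x, y) is a tensor product of a function of x and a function of y, and both factors are bounded continuous (hence Lebesgue integrable) on the rectangle, so Fubini's theorem applies:
  integral_R f d(m x m) = (integral_a1^b1 x dx) * (integral_a2^b2 y^2 dy).
Inner integral in x: integral_{-1}^{3} x dx = (3^2 - (-1)^2)/2
  = 4.
Inner integral in y: integral_{2}^{5} y^2 dy = (5^3 - 2^3)/3
  = 39.
Product: (4) * (39) = 156.

156


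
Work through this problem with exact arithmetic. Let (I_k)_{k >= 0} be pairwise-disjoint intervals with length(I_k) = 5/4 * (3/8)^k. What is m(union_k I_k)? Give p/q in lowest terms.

By countable additivity of the Lebesgue measure on pairwise disjoint measurable sets,
  m(union_{k >= 0} I_k) = sum_{k >= 0} m(I_k) = sum_{k >= 0} a * r^k,
  with a = 5/4 and r = 3/8.
Since 0 < r = 3/8 < 1, the geometric series converges:
  sum_{k >= 0} a * r^k = a / (1 - r).
  = 5/4 / (1 - 3/8)
  = 5/4 / (5/8)
  = 2.

2


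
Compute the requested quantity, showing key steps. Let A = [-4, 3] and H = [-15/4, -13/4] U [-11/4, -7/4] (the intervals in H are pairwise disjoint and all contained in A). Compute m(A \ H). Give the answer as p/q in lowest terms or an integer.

The ambient interval has length m(A) = 3 - (-4) = 7.
Since the holes are disjoint and sit inside A, by finite additivity
  m(H) = sum_i (b_i - a_i), and m(A \ H) = m(A) - m(H).
Computing the hole measures:
  m(H_1) = -13/4 - (-15/4) = 1/2.
  m(H_2) = -7/4 - (-11/4) = 1.
Summed: m(H) = 1/2 + 1 = 3/2.
So m(A \ H) = 7 - 3/2 = 11/2.

11/2


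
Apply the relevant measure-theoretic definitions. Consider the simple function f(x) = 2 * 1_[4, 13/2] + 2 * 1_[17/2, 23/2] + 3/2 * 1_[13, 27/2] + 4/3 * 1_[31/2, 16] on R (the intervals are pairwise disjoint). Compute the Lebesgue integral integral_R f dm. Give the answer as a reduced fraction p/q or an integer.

For a simple function f = sum_i c_i * 1_{A_i} with disjoint A_i,
  integral f dm = sum_i c_i * m(A_i).
Lengths of the A_i:
  m(A_1) = 13/2 - 4 = 5/2.
  m(A_2) = 23/2 - 17/2 = 3.
  m(A_3) = 27/2 - 13 = 1/2.
  m(A_4) = 16 - 31/2 = 1/2.
Contributions c_i * m(A_i):
  (2) * (5/2) = 5.
  (2) * (3) = 6.
  (3/2) * (1/2) = 3/4.
  (4/3) * (1/2) = 2/3.
Total: 5 + 6 + 3/4 + 2/3 = 149/12.

149/12


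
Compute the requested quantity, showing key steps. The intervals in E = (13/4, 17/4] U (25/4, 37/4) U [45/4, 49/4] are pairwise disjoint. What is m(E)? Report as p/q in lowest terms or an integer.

For pairwise disjoint intervals, m(union_i I_i) = sum_i m(I_i),
and m is invariant under swapping open/closed endpoints (single points have measure 0).
So m(E) = sum_i (b_i - a_i).
  I_1 has length 17/4 - 13/4 = 1.
  I_2 has length 37/4 - 25/4 = 3.
  I_3 has length 49/4 - 45/4 = 1.
Summing:
  m(E) = 1 + 3 + 1 = 5.

5


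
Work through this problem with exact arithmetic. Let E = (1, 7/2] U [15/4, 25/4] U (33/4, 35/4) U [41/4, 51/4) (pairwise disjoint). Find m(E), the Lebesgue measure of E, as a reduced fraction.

For pairwise disjoint intervals, m(union_i I_i) = sum_i m(I_i),
and m is invariant under swapping open/closed endpoints (single points have measure 0).
So m(E) = sum_i (b_i - a_i).
  I_1 has length 7/2 - 1 = 5/2.
  I_2 has length 25/4 - 15/4 = 5/2.
  I_3 has length 35/4 - 33/4 = 1/2.
  I_4 has length 51/4 - 41/4 = 5/2.
Summing:
  m(E) = 5/2 + 5/2 + 1/2 + 5/2 = 8.

8


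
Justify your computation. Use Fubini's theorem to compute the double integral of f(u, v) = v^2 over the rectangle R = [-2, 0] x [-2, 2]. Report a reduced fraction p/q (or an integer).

f(u, v) is a tensor product of a function of u and a function of v, and both factors are bounded continuous (hence Lebesgue integrable) on the rectangle, so Fubini's theorem applies:
  integral_R f d(m x m) = (integral_a1^b1 1 du) * (integral_a2^b2 v^2 dv).
Inner integral in u: integral_{-2}^{0} 1 du = (0^1 - (-2)^1)/1
  = 2.
Inner integral in v: integral_{-2}^{2} v^2 dv = (2^3 - (-2)^3)/3
  = 16/3.
Product: (2) * (16/3) = 32/3.

32/3


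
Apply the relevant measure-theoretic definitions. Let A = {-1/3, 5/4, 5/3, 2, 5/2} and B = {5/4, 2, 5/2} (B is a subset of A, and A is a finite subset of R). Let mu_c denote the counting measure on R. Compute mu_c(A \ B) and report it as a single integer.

Counting measure assigns mu_c(E) = |E| (number of elements) when E is finite. For B subset A, A \ B is the set of elements of A not in B, so |A \ B| = |A| - |B|.
|A| = 5, |B| = 3, so mu_c(A \ B) = 5 - 3 = 2.

2


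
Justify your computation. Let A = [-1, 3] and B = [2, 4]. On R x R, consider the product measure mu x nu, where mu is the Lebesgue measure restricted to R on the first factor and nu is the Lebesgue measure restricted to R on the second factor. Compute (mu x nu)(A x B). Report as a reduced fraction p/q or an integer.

For a measurable rectangle A x B, the product measure satisfies
  (mu x nu)(A x B) = mu(A) * nu(B).
  mu(A) = 4.
  nu(B) = 2.
  (mu x nu)(A x B) = 4 * 2 = 8.

8


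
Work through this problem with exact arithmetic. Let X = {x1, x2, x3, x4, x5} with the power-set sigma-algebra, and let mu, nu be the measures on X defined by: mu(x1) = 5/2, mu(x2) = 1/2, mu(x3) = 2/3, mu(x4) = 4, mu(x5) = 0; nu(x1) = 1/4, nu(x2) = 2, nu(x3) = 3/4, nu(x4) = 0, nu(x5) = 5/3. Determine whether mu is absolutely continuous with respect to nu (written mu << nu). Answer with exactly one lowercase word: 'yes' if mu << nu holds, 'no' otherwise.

mu << nu means: every nu-null measurable set is also mu-null; equivalently, for every atom x, if nu({x}) = 0 then mu({x}) = 0.
Checking each atom:
  x1: nu = 1/4 > 0 -> no constraint.
  x2: nu = 2 > 0 -> no constraint.
  x3: nu = 3/4 > 0 -> no constraint.
  x4: nu = 0, mu = 4 > 0 -> violates mu << nu.
  x5: nu = 5/3 > 0 -> no constraint.
The atom(s) x4 violate the condition (nu = 0 but mu > 0). Therefore mu is NOT absolutely continuous w.r.t. nu.

no


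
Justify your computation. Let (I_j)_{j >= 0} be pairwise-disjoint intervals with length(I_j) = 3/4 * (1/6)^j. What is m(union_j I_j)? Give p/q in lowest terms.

By countable additivity of the Lebesgue measure on pairwise disjoint measurable sets,
  m(union_{j >= 0} I_j) = sum_{j >= 0} m(I_j) = sum_{j >= 0} a * r^j,
  with a = 3/4 and r = 1/6.
Since 0 < r = 1/6 < 1, the geometric series converges:
  sum_{j >= 0} a * r^j = a / (1 - r).
  = 3/4 / (1 - 1/6)
  = 3/4 / (5/6)
  = 9/10.

9/10


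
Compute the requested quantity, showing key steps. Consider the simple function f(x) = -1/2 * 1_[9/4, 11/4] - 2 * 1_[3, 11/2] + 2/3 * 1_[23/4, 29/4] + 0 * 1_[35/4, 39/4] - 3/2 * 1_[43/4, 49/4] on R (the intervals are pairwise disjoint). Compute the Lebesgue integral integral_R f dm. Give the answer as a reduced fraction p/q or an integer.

For a simple function f = sum_i c_i * 1_{A_i} with disjoint A_i,
  integral f dm = sum_i c_i * m(A_i).
Lengths of the A_i:
  m(A_1) = 11/4 - 9/4 = 1/2.
  m(A_2) = 11/2 - 3 = 5/2.
  m(A_3) = 29/4 - 23/4 = 3/2.
  m(A_4) = 39/4 - 35/4 = 1.
  m(A_5) = 49/4 - 43/4 = 3/2.
Contributions c_i * m(A_i):
  (-1/2) * (1/2) = -1/4.
  (-2) * (5/2) = -5.
  (2/3) * (3/2) = 1.
  (0) * (1) = 0.
  (-3/2) * (3/2) = -9/4.
Total: -1/4 - 5 + 1 + 0 - 9/4 = -13/2.

-13/2


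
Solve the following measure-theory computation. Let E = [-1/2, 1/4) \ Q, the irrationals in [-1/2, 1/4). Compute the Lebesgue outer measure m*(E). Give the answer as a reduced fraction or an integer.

The interval I = [-1/2, 1/4) has m(I) = 1/4 - (-1/2) = 3/4 (endpoints are measure-zero, so open/closed/half-open agree). Write I = (I cap Q) u (I \ Q). The rationals in I are countable, so m*(I cap Q) = 0 (cover each rational by intervals whose total length is arbitrarily small). By countable subadditivity m*(I) <= m*(I cap Q) + m*(I \ Q), hence m*(I \ Q) >= m(I) = 3/4. The reverse inequality m*(I \ Q) <= m*(I) = 3/4 is trivial since (I \ Q) is a subset of I. Therefore m*(I \ Q) = 3/4.

3/4


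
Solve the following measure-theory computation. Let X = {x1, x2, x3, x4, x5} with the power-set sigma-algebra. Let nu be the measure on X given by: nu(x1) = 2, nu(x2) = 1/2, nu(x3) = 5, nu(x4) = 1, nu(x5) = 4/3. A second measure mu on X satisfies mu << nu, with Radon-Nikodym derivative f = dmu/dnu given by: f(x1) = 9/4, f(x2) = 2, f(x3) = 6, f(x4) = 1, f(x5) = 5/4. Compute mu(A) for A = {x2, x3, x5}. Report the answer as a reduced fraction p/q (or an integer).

By the defining property of the Radon-Nikodym derivative, for every measurable set A,
  mu(A) = integral_A f dnu.
Since nu is a discrete measure concentrated on the atoms of X, the integral over A reduces to the sum
  mu(A) = sum_{x in A} f(x) * nu({x}).
Computing each term:
  x2: f(x2) * nu(x2) = 2 * 1/2 = 1.
  x3: f(x3) * nu(x3) = 6 * 5 = 30.
  x5: f(x5) * nu(x5) = 5/4 * 4/3 = 5/3.
Summing: mu(A) = 1 + 30 + 5/3 = 98/3.

98/3


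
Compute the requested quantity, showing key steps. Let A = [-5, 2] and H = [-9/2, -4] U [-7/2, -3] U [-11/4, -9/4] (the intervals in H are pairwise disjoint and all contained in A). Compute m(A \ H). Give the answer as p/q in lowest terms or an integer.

The ambient interval has length m(A) = 2 - (-5) = 7.
Since the holes are disjoint and sit inside A, by finite additivity
  m(H) = sum_i (b_i - a_i), and m(A \ H) = m(A) - m(H).
Computing the hole measures:
  m(H_1) = -4 - (-9/2) = 1/2.
  m(H_2) = -3 - (-7/2) = 1/2.
  m(H_3) = -9/4 - (-11/4) = 1/2.
Summed: m(H) = 1/2 + 1/2 + 1/2 = 3/2.
So m(A \ H) = 7 - 3/2 = 11/2.

11/2


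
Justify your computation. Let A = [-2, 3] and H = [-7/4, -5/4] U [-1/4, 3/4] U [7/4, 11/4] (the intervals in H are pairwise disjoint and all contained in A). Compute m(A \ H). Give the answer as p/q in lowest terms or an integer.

The ambient interval has length m(A) = 3 - (-2) = 5.
Since the holes are disjoint and sit inside A, by finite additivity
  m(H) = sum_i (b_i - a_i), and m(A \ H) = m(A) - m(H).
Computing the hole measures:
  m(H_1) = -5/4 - (-7/4) = 1/2.
  m(H_2) = 3/4 - (-1/4) = 1.
  m(H_3) = 11/4 - 7/4 = 1.
Summed: m(H) = 1/2 + 1 + 1 = 5/2.
So m(A \ H) = 5 - 5/2 = 5/2.

5/2


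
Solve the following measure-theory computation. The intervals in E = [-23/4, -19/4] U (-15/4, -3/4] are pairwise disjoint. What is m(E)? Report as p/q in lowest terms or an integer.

For pairwise disjoint intervals, m(union_i I_i) = sum_i m(I_i),
and m is invariant under swapping open/closed endpoints (single points have measure 0).
So m(E) = sum_i (b_i - a_i).
  I_1 has length -19/4 - (-23/4) = 1.
  I_2 has length -3/4 - (-15/4) = 3.
Summing:
  m(E) = 1 + 3 = 4.

4


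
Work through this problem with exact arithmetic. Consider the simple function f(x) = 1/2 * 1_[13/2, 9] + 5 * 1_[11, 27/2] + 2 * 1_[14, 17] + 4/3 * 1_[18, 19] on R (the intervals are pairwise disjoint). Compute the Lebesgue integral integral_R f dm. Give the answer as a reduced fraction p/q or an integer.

For a simple function f = sum_i c_i * 1_{A_i} with disjoint A_i,
  integral f dm = sum_i c_i * m(A_i).
Lengths of the A_i:
  m(A_1) = 9 - 13/2 = 5/2.
  m(A_2) = 27/2 - 11 = 5/2.
  m(A_3) = 17 - 14 = 3.
  m(A_4) = 19 - 18 = 1.
Contributions c_i * m(A_i):
  (1/2) * (5/2) = 5/4.
  (5) * (5/2) = 25/2.
  (2) * (3) = 6.
  (4/3) * (1) = 4/3.
Total: 5/4 + 25/2 + 6 + 4/3 = 253/12.

253/12


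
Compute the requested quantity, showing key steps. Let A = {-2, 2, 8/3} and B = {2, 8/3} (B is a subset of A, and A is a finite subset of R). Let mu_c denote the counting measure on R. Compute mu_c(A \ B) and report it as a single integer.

Counting measure assigns mu_c(E) = |E| (number of elements) when E is finite. For B subset A, A \ B is the set of elements of A not in B, so |A \ B| = |A| - |B|.
|A| = 3, |B| = 2, so mu_c(A \ B) = 3 - 2 = 1.

1


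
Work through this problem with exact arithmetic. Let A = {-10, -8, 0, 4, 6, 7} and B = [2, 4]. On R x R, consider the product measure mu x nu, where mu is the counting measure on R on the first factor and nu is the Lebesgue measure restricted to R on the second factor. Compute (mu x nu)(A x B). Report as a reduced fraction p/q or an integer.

For a measurable rectangle A x B, the product measure satisfies
  (mu x nu)(A x B) = mu(A) * nu(B).
  mu(A) = 6.
  nu(B) = 2.
  (mu x nu)(A x B) = 6 * 2 = 12.

12


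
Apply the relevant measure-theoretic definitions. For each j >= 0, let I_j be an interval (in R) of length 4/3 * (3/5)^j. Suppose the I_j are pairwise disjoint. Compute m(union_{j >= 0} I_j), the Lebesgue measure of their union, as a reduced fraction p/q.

By countable additivity of the Lebesgue measure on pairwise disjoint measurable sets,
  m(union_{j >= 0} I_j) = sum_{j >= 0} m(I_j) = sum_{j >= 0} a * r^j,
  with a = 4/3 and r = 3/5.
Since 0 < r = 3/5 < 1, the geometric series converges:
  sum_{j >= 0} a * r^j = a / (1 - r).
  = 4/3 / (1 - 3/5)
  = 4/3 / (2/5)
  = 10/3.

10/3


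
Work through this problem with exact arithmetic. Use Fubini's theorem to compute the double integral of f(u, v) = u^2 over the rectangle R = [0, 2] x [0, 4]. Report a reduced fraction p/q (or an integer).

f(u, v) is a tensor product of a function of u and a function of v, and both factors are bounded continuous (hence Lebesgue integrable) on the rectangle, so Fubini's theorem applies:
  integral_R f d(m x m) = (integral_a1^b1 u^2 du) * (integral_a2^b2 1 dv).
Inner integral in u: integral_{0}^{2} u^2 du = (2^3 - 0^3)/3
  = 8/3.
Inner integral in v: integral_{0}^{4} 1 dv = (4^1 - 0^1)/1
  = 4.
Product: (8/3) * (4) = 32/3.

32/3


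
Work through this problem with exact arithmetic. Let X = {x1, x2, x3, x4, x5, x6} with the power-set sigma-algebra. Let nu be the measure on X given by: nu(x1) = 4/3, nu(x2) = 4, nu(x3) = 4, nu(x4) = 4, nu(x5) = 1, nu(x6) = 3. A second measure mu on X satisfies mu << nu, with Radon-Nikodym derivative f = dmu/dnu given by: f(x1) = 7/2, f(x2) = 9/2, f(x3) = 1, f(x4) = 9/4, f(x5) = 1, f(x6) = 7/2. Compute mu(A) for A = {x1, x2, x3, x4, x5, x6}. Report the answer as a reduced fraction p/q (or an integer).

By the defining property of the Radon-Nikodym derivative, for every measurable set A,
  mu(A) = integral_A f dnu.
Since nu is a discrete measure concentrated on the atoms of X, the integral over A reduces to the sum
  mu(A) = sum_{x in A} f(x) * nu({x}).
Computing each term:
  x1: f(x1) * nu(x1) = 7/2 * 4/3 = 14/3.
  x2: f(x2) * nu(x2) = 9/2 * 4 = 18.
  x3: f(x3) * nu(x3) = 1 * 4 = 4.
  x4: f(x4) * nu(x4) = 9/4 * 4 = 9.
  x5: f(x5) * nu(x5) = 1 * 1 = 1.
  x6: f(x6) * nu(x6) = 7/2 * 3 = 21/2.
Summing: mu(A) = 14/3 + 18 + 4 + 9 + 1 + 21/2 = 283/6.

283/6


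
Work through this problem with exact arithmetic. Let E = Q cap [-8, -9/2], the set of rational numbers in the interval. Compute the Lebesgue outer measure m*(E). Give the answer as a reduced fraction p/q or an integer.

The set Q cap [-8, -9/2] is countable (a subset of the countable set Q). Lebesgue outer measure of any countable set is 0: each singleton {q} has m*({q}) = 0, and by countable subadditivity m*(union_k {q_k}) <= sum_k m*({q_k}) = sum_k 0 = 0. The reverse inequality m*(E) >= 0 is automatic. So m*(Q cap [-8, -9/2]) = 0.

0


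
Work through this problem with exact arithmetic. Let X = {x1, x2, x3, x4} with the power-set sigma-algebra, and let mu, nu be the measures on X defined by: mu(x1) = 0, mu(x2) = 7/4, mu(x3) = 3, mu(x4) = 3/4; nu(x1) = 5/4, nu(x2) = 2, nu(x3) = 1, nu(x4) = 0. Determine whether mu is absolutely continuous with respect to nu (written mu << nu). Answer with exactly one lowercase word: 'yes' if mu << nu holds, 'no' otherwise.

mu << nu means: every nu-null measurable set is also mu-null; equivalently, for every atom x, if nu({x}) = 0 then mu({x}) = 0.
Checking each atom:
  x1: nu = 5/4 > 0 -> no constraint.
  x2: nu = 2 > 0 -> no constraint.
  x3: nu = 1 > 0 -> no constraint.
  x4: nu = 0, mu = 3/4 > 0 -> violates mu << nu.
The atom(s) x4 violate the condition (nu = 0 but mu > 0). Therefore mu is NOT absolutely continuous w.r.t. nu.

no


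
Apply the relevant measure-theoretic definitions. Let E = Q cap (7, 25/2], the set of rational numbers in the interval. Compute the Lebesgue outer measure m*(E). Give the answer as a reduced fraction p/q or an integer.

E = Q cap (7, 25/2] is a subset of Q, which is countable. Enumerate Q = {q_1, q_2, ...}; for any eps > 0, cover q_k by the open interval (q_k - eps/2^(k+1), q_k + eps/2^(k+1)), of length eps/2^k. The total cover length is sum_{k>=1} eps/2^k = eps. Hence m*(E) <= m*(Q) <= eps for every eps > 0, and since outer measure is non-negative, m*(E) = 0.

0
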